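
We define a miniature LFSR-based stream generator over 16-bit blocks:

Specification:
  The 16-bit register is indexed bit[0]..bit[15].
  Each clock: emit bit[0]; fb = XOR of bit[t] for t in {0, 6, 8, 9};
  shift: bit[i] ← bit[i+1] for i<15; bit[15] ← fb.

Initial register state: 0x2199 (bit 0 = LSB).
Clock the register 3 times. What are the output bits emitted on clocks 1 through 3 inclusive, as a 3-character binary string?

reg_0 = 0x2199
clock 1: out=1, reg = 0x10CC
clock 2: out=0, reg = 0x8866
clock 3: out=0, reg = 0xC433

100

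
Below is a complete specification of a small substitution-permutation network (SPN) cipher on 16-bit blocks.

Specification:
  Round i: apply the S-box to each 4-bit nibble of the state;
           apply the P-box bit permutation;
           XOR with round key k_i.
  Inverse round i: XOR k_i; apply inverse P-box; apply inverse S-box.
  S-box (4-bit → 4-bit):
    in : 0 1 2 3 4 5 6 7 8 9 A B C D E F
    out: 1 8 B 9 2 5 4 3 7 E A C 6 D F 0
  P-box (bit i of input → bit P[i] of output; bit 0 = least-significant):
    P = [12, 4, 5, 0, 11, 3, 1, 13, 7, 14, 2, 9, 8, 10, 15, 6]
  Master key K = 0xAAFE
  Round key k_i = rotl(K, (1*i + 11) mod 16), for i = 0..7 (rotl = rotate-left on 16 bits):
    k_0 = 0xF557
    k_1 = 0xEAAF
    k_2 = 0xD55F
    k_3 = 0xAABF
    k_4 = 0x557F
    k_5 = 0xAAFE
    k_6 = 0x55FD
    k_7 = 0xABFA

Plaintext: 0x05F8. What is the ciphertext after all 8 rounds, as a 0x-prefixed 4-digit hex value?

s_0 = plaintext = 0x05F8
s_1 = Round(s_0, k_0) = 0xE4E3
s_2 = Round(s_1, k_1) = 0x17E4
s_3 = Round(s_2, k_2) = 0xBD85
s_4 = Round(s_3, k_3) = 0x3051
s_5 = Round(s_4, k_4) = 0x5CBC
s_6 = Round(s_5, k_5) = 0x4BC8
s_7 = Round(s_6, k_6) = 0x43C3
s_8 = Round(s_7, k_7) = 0xBD71

0xBD71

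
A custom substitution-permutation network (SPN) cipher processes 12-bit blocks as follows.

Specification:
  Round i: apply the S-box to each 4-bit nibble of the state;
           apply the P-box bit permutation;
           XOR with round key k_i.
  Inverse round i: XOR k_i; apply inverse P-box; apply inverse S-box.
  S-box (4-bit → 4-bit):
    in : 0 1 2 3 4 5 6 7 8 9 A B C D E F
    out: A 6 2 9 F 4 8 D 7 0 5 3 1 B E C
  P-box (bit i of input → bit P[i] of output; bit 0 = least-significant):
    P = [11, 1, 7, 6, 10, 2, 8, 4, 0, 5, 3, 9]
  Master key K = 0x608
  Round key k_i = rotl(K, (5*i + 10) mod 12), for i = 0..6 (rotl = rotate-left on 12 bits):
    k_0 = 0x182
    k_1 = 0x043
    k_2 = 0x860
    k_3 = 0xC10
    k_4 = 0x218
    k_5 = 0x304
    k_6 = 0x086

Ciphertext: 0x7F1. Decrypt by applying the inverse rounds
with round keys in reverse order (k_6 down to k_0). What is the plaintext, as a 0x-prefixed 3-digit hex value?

s_0 = ciphertext = 0x7F1
s_1 = InvRound(s_0, k_6) = 0xD40
s_2 = InvRound(s_1, k_5) = 0x6B3
s_3 = InvRound(s_2, k_4) = 0x8C1
s_4 = InvRound(s_3, k_3) = 0xC3F
s_5 = InvRound(s_4, k_2) = 0xAD0
s_6 = InvRound(s_5, k_1) = 0x368
s_7 = InvRound(s_6, k_0) = 0xE9E

0xE9E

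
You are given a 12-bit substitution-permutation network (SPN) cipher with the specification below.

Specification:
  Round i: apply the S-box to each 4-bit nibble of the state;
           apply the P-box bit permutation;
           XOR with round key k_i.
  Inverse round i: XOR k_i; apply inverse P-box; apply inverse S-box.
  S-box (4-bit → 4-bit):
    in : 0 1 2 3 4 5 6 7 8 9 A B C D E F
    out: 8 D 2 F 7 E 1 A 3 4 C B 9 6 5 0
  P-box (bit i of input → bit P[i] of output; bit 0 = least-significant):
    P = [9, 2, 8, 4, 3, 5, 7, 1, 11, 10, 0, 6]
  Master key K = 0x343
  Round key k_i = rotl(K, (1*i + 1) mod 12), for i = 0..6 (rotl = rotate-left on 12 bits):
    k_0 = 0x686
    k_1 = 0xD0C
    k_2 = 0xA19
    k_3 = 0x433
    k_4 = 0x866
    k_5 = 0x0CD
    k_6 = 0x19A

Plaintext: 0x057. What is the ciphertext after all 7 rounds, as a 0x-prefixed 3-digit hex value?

s_0 = plaintext = 0x057
s_1 = Round(s_0, k_0) = 0x670
s_2 = Round(s_1, k_1) = 0x53E
s_3 = Round(s_2, k_2) = 0xDF2
s_4 = Round(s_3, k_3) = 0x036
s_5 = Round(s_4, k_4) = 0xA8C
s_6 = Round(s_5, k_5) = 0x2B4
s_7 = Round(s_6, k_6) = 0x6B4

0x6B4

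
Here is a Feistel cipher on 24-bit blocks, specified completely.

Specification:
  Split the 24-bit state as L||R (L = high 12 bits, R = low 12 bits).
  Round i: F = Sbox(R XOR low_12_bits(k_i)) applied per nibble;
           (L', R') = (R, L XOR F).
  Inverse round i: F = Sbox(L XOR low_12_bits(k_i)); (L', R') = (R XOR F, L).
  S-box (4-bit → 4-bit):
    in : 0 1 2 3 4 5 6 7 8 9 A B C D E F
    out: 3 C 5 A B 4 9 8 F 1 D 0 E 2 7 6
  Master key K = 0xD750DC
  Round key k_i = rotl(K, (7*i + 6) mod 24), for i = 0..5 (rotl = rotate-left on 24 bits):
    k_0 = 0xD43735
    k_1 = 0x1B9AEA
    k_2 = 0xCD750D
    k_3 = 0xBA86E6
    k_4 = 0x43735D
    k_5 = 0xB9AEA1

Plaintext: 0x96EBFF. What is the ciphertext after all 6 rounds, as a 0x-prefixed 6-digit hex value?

s_0 = plaintext = 0x96EBFF
s_1 = Round(s_0, k_0) = 0xBFF783
s_2 = Round(s_1, k_1) = 0x78396E
s_3 = Round(s_2, k_2) = 0x96E919
s_4 = Round(s_3, k_3) = 0x919F08
s_5 = Round(s_4, k_4) = 0xF0875D
s_6 = Round(s_5, k_5) = 0x75DE66

0x75DE66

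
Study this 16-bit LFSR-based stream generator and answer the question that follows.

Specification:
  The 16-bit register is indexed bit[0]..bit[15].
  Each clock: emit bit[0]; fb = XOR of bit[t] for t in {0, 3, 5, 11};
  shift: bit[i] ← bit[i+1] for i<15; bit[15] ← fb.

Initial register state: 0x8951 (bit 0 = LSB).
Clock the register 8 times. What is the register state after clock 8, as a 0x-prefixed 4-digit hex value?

0x2089

reg_0 = 0x8951
clock 1: out=1, reg = 0x44A8
clock 2: out=0, reg = 0x2254
clock 3: out=0, reg = 0x112A
clock 4: out=0, reg = 0x0895
clock 5: out=1, reg = 0x044A
clock 6: out=0, reg = 0x8225
clock 7: out=1, reg = 0x4112
clock 8: out=0, reg = 0x2089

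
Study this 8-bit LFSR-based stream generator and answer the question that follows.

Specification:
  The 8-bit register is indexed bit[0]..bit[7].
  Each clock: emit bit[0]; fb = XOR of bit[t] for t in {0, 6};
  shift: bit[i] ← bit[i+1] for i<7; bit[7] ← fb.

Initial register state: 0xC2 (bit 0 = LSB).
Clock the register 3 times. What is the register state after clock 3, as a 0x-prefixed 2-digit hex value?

reg_0 = 0xC2
clock 1: out=0, reg = 0xE1
clock 2: out=1, reg = 0x70
clock 3: out=0, reg = 0xB8

0xB8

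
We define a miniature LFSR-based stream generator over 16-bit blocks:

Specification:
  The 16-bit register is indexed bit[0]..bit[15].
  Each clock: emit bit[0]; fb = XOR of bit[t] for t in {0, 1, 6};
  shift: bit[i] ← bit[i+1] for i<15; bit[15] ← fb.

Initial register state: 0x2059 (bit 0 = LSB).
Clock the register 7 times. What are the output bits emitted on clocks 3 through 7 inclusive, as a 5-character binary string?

01101

reg_0 = 0x2059
clock 1: out=1, reg = 0x102C
clock 2: out=0, reg = 0x0816
clock 3: out=0, reg = 0x840B
clock 4: out=1, reg = 0x4205
clock 5: out=1, reg = 0xA102
clock 6: out=0, reg = 0xD081
clock 7: out=1, reg = 0xE840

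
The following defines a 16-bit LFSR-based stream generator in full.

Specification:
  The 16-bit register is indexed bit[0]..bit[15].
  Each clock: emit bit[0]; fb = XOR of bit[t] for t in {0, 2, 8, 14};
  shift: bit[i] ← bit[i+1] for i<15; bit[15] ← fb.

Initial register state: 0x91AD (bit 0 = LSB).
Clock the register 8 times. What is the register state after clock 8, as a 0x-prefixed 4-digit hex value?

reg_0 = 0x91AD
clock 1: out=1, reg = 0xC8D6
clock 2: out=0, reg = 0x646B
clock 3: out=1, reg = 0x3235
clock 4: out=1, reg = 0x191A
clock 5: out=0, reg = 0x8C8D
clock 6: out=1, reg = 0x4646
clock 7: out=0, reg = 0x2323
clock 8: out=1, reg = 0x1191

0x1191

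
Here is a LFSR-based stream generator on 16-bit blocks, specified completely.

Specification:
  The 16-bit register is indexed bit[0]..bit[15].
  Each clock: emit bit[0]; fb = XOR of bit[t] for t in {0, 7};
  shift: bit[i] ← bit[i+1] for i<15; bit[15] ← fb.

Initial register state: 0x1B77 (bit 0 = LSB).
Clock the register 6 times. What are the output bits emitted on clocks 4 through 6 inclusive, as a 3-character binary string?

reg_0 = 0x1B77
clock 1: out=1, reg = 0x8DBB
clock 2: out=1, reg = 0x46DD
clock 3: out=1, reg = 0x236E
clock 4: out=0, reg = 0x11B7
clock 5: out=1, reg = 0x08DB
clock 6: out=1, reg = 0x046D

011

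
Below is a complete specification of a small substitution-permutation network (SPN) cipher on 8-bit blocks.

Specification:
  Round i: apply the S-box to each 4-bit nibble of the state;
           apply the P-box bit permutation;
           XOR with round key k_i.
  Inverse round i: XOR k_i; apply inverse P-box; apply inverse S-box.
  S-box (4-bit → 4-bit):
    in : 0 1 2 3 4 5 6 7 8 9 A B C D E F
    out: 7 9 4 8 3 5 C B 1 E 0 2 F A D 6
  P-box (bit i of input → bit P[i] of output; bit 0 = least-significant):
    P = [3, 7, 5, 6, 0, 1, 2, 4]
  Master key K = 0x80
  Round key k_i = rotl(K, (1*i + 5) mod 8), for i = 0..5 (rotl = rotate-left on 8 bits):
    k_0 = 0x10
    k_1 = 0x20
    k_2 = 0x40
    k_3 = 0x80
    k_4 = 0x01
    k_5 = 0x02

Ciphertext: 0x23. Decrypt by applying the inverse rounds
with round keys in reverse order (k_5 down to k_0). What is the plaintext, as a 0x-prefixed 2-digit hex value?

0x5F

s_0 = ciphertext = 0x23
s_1 = InvRound(s_0, k_5) = 0x82
s_2 = InvRound(s_1, k_4) = 0x4B
s_3 = InvRound(s_2, k_3) = 0x47
s_4 = InvRound(s_3, k_2) = 0x0A
s_5 = InvRound(s_4, k_1) = 0xB5
s_6 = InvRound(s_5, k_0) = 0x5F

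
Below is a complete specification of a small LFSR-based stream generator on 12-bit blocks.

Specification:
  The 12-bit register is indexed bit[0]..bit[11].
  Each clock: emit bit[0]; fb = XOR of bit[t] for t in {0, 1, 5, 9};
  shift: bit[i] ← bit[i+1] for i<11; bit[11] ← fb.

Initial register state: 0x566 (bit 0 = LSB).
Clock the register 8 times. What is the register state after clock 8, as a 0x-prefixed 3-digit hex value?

0x1C5

reg_0 = 0x566
clock 1: out=0, reg = 0x2B3
clock 2: out=1, reg = 0x159
clock 3: out=1, reg = 0x8AC
clock 4: out=0, reg = 0xC56
clock 5: out=0, reg = 0xE2B
clock 6: out=1, reg = 0x715
clock 7: out=1, reg = 0x38A
clock 8: out=0, reg = 0x1C5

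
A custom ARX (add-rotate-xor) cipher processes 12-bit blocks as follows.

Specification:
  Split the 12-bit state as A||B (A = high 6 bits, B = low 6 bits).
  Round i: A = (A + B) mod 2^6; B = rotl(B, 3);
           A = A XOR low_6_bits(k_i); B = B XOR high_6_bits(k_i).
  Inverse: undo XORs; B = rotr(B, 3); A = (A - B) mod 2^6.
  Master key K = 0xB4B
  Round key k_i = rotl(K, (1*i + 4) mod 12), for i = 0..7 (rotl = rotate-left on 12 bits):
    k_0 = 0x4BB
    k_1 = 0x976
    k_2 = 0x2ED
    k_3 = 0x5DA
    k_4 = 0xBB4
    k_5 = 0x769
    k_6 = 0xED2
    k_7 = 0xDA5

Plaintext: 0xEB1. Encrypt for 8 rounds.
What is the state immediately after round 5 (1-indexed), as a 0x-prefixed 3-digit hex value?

s_0 = plaintext = 0xEB1
s_1 = Round(s_0, k_0) = 0x41C
s_2 = Round(s_1, k_1) = 0x686
s_3 = Round(s_2, k_2) = 0x37B
s_4 = Round(s_3, k_3) = 0x488
s_5 = Round(s_4, k_4) = 0xBAF
s_6 = Round(s_5, k_5) = 0xD20
s_7 = Round(s_6, k_6) = 0x1BF
s_8 = Round(s_7, k_7) = 0x809

0xBAF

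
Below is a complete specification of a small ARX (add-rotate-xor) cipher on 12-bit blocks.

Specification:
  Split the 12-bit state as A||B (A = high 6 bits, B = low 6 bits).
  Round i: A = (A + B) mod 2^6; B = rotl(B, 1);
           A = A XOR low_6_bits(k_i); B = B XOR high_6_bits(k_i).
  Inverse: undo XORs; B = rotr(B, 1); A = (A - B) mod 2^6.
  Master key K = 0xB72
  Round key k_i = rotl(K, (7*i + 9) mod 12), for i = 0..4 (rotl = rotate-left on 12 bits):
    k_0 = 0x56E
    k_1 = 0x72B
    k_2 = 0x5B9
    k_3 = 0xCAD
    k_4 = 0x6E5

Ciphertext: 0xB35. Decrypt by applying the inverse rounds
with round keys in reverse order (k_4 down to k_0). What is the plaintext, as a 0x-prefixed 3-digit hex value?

0x0C9

s_0 = ciphertext = 0xB35
s_1 = InvRound(s_0, k_4) = 0xC97
s_2 = InvRound(s_1, k_3) = 0xB72
s_3 = InvRound(s_2, k_2) = 0x092
s_4 = InvRound(s_3, k_1) = 0x887
s_5 = InvRound(s_4, k_0) = 0x0C9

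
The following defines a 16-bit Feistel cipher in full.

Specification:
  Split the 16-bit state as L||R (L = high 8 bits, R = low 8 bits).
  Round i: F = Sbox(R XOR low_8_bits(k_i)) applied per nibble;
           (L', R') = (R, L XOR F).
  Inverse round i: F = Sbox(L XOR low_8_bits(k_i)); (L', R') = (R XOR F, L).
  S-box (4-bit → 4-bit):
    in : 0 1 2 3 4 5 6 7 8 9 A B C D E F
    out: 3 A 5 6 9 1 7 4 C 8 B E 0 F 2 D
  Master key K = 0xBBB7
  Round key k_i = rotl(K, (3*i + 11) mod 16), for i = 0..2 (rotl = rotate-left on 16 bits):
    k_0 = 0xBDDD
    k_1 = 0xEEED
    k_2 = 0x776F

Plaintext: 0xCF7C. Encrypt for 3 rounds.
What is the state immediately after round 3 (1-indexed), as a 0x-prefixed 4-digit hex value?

0xF0F8

s_0 = plaintext = 0xCF7C
s_1 = Round(s_0, k_0) = 0x7C75
s_2 = Round(s_1, k_1) = 0x75F0
s_3 = Round(s_2, k_2) = 0xF0F8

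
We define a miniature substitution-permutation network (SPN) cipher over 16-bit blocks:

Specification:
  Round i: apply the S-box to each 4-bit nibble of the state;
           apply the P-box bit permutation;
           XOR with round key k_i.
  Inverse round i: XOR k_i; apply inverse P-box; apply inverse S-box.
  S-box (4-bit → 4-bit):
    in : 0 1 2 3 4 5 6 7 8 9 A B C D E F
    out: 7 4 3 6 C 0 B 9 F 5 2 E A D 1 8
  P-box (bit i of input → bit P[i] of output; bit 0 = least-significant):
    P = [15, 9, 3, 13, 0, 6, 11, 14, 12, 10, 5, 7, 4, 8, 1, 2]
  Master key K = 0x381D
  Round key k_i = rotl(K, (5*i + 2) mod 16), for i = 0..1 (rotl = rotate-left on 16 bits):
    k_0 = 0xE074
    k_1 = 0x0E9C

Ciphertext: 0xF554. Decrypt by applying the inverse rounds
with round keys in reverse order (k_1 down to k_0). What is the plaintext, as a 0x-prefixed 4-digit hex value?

0xCCC3

s_0 = ciphertext = 0xF554
s_1 = InvRound(s_0, k_1) = 0xA7B8
s_2 = InvRound(s_1, k_0) = 0xCCC3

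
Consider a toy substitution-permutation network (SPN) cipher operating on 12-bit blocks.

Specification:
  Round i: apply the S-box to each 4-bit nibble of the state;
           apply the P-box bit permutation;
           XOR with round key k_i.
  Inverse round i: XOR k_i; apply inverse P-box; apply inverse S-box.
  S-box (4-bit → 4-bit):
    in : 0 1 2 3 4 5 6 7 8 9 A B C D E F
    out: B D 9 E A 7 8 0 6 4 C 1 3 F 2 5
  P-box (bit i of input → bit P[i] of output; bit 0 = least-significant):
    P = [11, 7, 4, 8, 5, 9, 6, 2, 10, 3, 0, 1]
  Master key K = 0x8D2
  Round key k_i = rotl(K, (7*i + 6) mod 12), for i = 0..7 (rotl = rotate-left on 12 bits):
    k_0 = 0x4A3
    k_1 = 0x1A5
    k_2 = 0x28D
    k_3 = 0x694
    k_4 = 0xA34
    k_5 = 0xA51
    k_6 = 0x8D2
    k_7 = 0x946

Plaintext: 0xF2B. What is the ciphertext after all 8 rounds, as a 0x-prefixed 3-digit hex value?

s_0 = plaintext = 0xF2B
s_1 = Round(s_0, k_0) = 0x886
s_2 = Round(s_1, k_1) = 0x2EC
s_3 = Round(s_2, k_2) = 0xC0F
s_4 = Round(s_3, k_3) = 0x8A8
s_5 = Round(s_4, k_4) = 0xAE9
s_6 = Round(s_5, k_5) = 0x842
s_7 = Round(s_6, k_6) = 0x3DF
s_8 = Round(s_7, k_7) = 0x339

0x339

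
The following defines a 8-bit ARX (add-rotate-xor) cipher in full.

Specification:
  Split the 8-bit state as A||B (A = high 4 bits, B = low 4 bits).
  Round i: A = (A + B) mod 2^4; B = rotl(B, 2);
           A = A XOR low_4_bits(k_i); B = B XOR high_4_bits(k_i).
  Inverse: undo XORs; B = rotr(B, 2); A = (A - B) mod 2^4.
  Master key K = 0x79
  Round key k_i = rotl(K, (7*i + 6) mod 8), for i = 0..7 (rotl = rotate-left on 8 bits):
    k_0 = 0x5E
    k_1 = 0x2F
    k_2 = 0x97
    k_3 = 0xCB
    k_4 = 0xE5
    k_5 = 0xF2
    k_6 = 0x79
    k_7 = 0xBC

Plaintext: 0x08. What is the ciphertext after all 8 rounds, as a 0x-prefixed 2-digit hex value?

0xD7

s_0 = plaintext = 0x08
s_1 = Round(s_0, k_0) = 0x67
s_2 = Round(s_1, k_1) = 0x2F
s_3 = Round(s_2, k_2) = 0x66
s_4 = Round(s_3, k_3) = 0x75
s_5 = Round(s_4, k_4) = 0x9B
s_6 = Round(s_5, k_5) = 0x61
s_7 = Round(s_6, k_6) = 0xE3
s_8 = Round(s_7, k_7) = 0xD7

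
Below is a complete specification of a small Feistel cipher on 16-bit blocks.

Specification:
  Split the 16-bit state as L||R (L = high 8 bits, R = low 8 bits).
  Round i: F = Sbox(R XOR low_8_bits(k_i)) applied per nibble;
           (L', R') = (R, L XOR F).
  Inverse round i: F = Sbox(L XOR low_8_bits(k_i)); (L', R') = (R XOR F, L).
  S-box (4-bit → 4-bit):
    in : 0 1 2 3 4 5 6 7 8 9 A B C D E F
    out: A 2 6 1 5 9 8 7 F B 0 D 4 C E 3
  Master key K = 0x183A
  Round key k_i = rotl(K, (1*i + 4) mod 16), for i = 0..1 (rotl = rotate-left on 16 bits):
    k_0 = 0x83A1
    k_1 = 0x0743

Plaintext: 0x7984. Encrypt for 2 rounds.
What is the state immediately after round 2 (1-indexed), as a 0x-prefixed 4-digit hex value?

s_0 = plaintext = 0x7984
s_1 = Round(s_0, k_0) = 0x8410
s_2 = Round(s_1, k_1) = 0x1015

0x1015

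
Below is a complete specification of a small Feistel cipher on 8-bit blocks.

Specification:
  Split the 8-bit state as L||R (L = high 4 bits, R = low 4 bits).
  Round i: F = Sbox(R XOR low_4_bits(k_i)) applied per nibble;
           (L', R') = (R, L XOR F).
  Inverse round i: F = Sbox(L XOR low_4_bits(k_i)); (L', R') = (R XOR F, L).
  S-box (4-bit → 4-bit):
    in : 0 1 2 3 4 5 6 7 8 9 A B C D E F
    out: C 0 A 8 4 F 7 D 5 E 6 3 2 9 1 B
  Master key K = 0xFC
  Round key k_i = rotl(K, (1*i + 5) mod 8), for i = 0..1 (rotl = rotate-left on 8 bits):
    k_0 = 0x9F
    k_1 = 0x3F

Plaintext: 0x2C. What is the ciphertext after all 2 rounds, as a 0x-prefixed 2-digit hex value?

s_0 = plaintext = 0x2C
s_1 = Round(s_0, k_0) = 0xCA
s_2 = Round(s_1, k_1) = 0xA3

0xA3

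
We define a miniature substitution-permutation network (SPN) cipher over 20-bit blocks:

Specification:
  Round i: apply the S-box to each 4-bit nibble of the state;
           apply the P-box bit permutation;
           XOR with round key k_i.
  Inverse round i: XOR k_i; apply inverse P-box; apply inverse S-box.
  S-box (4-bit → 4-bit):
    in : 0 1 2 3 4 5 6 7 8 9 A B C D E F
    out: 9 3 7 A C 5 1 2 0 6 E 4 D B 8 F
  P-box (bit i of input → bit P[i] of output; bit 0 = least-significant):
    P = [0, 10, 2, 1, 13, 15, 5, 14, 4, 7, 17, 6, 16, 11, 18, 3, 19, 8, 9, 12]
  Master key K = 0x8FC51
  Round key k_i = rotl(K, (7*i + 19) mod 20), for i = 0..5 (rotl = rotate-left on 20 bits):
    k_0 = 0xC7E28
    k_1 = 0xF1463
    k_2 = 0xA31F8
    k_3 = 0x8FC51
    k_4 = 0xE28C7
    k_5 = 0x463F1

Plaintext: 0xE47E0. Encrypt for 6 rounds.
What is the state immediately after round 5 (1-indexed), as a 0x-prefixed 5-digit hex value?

0x5F207

s_0 = plaintext = 0xE47E0
s_1 = Round(s_0, k_0) = 0x82EA3
s_2 = Round(s_1, k_1) = 0xAD801
s_3 = Round(s_2, k_2) = 0xB4EF1
s_4 = Round(s_3, k_3) = 0xC1A38
s_5 = Round(s_4, k_4) = 0x5F207
s_6 = Round(s_5, k_5) = 0xB0D69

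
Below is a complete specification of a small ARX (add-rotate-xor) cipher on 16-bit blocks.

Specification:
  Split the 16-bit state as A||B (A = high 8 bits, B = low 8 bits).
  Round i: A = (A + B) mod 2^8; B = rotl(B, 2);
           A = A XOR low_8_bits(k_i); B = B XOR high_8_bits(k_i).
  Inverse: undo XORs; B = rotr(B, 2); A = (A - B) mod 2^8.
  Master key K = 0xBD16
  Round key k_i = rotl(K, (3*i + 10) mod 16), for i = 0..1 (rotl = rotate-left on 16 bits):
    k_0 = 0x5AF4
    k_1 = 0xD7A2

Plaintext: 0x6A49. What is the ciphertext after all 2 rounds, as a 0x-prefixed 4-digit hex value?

s_0 = plaintext = 0x6A49
s_1 = Round(s_0, k_0) = 0x477F
s_2 = Round(s_1, k_1) = 0x642A

0x642A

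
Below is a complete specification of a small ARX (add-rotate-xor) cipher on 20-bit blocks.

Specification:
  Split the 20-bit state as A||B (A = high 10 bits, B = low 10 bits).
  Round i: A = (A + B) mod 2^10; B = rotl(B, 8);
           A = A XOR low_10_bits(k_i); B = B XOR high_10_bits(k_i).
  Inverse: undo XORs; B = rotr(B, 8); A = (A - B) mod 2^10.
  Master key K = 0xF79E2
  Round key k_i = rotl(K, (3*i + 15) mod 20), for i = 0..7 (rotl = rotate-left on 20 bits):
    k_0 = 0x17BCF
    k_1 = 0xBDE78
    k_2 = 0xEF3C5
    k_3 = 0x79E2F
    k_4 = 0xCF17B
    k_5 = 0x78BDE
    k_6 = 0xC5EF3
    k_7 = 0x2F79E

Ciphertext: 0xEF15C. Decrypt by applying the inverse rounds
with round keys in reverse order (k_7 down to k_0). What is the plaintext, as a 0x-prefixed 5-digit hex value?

0xEEFD6

s_0 = ciphertext = 0xEF15C
s_1 = InvRound(s_0, k_7) = 0x27785
s_2 = InvRound(s_1, k_6) = 0x09A48
s_3 = InvRound(s_2, k_5) = 0x536AB
s_4 = InvRound(s_3, k_4) = 0x7665D
s_5 = InvRound(s_4, k_3) = 0x42EEB
s_6 = InvRound(s_5, k_2) = 0x5C55D
s_7 = InvRound(s_6, k_1) = 0x17AAB
s_8 = InvRound(s_7, k_0) = 0xEEFD6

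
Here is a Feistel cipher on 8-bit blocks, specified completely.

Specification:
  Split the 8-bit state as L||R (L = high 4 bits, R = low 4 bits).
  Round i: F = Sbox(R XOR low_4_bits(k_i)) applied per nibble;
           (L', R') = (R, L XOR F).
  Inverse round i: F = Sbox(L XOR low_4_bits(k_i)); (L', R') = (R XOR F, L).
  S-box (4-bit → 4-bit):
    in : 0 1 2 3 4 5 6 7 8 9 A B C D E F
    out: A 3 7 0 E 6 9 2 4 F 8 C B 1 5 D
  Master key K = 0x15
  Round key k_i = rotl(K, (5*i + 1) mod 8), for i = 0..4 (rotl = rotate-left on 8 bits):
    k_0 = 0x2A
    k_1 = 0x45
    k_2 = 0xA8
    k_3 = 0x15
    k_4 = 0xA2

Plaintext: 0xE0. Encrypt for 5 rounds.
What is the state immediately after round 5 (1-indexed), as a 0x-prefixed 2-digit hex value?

s_0 = plaintext = 0xE0
s_1 = Round(s_0, k_0) = 0x06
s_2 = Round(s_1, k_1) = 0x60
s_3 = Round(s_2, k_2) = 0x02
s_4 = Round(s_3, k_3) = 0x22
s_5 = Round(s_4, k_4) = 0x28

0x28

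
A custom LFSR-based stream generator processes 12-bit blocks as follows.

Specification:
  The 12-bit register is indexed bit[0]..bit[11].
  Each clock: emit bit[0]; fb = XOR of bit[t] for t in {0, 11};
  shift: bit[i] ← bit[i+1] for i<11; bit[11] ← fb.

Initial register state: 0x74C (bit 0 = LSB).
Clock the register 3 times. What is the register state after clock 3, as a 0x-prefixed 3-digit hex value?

reg_0 = 0x74C
clock 1: out=0, reg = 0x3A6
clock 2: out=0, reg = 0x1D3
clock 3: out=1, reg = 0x8E9

0x8E9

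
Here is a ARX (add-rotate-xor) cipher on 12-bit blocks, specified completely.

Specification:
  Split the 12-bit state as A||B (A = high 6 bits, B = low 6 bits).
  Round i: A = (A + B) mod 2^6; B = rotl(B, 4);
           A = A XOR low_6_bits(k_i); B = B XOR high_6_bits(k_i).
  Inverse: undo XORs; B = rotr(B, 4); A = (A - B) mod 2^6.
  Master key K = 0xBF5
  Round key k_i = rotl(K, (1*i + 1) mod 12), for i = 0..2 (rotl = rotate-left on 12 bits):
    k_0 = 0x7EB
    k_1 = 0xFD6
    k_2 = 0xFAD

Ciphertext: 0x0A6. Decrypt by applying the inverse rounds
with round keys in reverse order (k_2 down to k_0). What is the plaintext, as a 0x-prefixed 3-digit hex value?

0x69A

s_0 = ciphertext = 0x0A6
s_1 = InvRound(s_0, k_2) = 0x3A1
s_2 = InvRound(s_1, k_1) = 0x7F9
s_3 = InvRound(s_2, k_0) = 0x69A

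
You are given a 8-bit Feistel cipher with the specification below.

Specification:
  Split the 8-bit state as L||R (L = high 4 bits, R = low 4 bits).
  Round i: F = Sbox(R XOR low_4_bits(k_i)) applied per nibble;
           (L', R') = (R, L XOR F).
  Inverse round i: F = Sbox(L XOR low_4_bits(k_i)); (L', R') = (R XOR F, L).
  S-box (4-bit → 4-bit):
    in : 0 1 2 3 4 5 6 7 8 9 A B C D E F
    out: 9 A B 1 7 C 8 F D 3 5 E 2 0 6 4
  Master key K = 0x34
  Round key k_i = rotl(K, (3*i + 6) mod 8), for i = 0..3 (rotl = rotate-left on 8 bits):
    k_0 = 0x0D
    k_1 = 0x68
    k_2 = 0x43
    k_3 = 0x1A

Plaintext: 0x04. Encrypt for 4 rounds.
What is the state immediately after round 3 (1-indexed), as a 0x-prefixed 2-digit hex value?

s_0 = plaintext = 0x04
s_1 = Round(s_0, k_0) = 0x43
s_2 = Round(s_1, k_1) = 0x3A
s_3 = Round(s_2, k_2) = 0xA0
s_4 = Round(s_3, k_3) = 0x0F

0xA0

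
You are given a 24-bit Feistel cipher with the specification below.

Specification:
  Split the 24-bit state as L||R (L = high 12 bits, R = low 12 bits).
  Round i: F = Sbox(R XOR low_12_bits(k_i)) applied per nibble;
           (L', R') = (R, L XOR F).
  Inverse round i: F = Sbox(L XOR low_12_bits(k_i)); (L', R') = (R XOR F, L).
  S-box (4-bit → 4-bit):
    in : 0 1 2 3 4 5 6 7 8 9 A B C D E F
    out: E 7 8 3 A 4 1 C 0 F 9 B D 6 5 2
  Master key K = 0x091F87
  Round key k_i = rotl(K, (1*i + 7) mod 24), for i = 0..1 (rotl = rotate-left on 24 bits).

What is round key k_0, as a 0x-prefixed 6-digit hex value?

K = 0x091F87
k_0 = rotl(K, (1*0+7) mod 24) = rotl(K, 7) = 0x8FC384

0x8FC384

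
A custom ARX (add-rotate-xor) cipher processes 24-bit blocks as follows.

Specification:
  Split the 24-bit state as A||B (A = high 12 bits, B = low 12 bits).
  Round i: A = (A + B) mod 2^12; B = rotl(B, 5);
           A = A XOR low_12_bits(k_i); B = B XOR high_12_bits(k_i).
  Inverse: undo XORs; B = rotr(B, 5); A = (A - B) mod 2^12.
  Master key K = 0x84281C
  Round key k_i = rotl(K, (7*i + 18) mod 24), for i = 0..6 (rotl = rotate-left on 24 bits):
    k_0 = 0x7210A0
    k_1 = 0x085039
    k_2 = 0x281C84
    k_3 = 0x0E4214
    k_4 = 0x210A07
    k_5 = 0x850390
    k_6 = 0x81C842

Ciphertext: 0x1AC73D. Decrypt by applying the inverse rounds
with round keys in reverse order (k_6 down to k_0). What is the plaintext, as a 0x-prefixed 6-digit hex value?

0x8BF5D7

s_0 = ciphertext = 0x1AC73D
s_1 = InvRound(s_0, k_6) = 0x8F50F9
s_2 = InvRound(s_1, k_5) = 0x6A04C5
s_3 = InvRound(s_2, k_4) = 0x1F1AB6
s_4 = InvRound(s_3, k_3) = 0xA93952
s_5 = InvRound(s_4, k_2) = 0xC399DE
s_6 = InvRound(s_5, k_1) = 0xE36DCA
s_7 = InvRound(s_6, k_0) = 0x8BF5D7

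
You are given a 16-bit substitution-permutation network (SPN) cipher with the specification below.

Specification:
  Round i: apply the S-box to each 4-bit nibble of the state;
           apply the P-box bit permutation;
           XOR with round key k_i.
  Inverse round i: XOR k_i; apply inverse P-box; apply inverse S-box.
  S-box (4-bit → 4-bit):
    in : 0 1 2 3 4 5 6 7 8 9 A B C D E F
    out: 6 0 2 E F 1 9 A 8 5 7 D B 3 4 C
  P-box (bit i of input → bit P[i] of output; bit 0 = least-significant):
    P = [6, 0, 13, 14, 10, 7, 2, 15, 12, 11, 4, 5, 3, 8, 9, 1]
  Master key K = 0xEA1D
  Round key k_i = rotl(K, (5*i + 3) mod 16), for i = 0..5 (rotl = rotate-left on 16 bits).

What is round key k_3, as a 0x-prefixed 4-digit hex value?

K = 0xEA1D
k_0 = rotl(K, (5*0+3) mod 16) = rotl(K, 3) = 0x50EF
k_1 = rotl(K, (5*1+3) mod 16) = rotl(K, 8) = 0x1DEA
k_2 = rotl(K, (5*2+3) mod 16) = rotl(K, 13) = 0xBD43
k_3 = rotl(K, (5*3+3) mod 16) = rotl(K, 2) = 0xA877

0xA877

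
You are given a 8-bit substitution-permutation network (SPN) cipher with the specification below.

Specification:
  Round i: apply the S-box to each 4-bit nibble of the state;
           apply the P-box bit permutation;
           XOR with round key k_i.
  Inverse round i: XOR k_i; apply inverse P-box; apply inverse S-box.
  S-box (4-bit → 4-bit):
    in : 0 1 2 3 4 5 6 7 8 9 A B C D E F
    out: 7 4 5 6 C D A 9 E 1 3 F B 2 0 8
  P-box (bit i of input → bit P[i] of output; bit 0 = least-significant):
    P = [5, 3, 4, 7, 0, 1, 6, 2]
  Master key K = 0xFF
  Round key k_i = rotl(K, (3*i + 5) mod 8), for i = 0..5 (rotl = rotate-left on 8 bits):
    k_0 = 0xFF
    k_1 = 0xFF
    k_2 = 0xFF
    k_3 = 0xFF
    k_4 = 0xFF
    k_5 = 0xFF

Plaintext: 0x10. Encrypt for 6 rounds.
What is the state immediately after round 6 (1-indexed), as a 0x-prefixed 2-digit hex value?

s_0 = plaintext = 0x10
s_1 = Round(s_0, k_0) = 0x87
s_2 = Round(s_1, k_1) = 0x19
s_3 = Round(s_2, k_2) = 0x9F
s_4 = Round(s_3, k_3) = 0x7E
s_5 = Round(s_4, k_4) = 0xFA
s_6 = Round(s_5, k_5) = 0xD3

0xD3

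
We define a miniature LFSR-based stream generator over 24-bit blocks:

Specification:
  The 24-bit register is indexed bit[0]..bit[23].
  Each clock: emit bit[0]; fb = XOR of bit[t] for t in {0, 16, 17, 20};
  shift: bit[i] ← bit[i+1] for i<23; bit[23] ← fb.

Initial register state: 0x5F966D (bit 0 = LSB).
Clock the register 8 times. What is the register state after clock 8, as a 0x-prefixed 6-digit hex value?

0x985F96

reg_0 = 0x5F966D
clock 1: out=1, reg = 0x2FCB36
clock 2: out=0, reg = 0x17E59B
clock 3: out=1, reg = 0x0BF2CD
clock 4: out=1, reg = 0x85F966
clock 5: out=0, reg = 0xC2FCB3
clock 6: out=1, reg = 0x617E59
clock 7: out=1, reg = 0x30BF2C
clock 8: out=0, reg = 0x985F96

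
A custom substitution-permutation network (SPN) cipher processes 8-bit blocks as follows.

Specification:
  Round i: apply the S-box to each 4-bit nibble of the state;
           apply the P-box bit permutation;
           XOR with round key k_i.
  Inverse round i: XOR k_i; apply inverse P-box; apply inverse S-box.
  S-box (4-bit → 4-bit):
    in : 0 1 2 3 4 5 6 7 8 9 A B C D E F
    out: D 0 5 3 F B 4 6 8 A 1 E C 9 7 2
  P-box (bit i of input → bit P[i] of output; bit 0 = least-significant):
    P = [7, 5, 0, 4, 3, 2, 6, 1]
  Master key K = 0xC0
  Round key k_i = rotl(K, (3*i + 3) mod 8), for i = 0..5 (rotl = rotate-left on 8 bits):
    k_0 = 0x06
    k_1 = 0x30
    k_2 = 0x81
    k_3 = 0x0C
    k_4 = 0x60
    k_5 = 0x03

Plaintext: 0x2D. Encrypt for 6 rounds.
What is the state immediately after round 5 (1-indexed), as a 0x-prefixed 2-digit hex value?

s_0 = plaintext = 0x2D
s_1 = Round(s_0, k_0) = 0xDE
s_2 = Round(s_1, k_1) = 0x9B
s_3 = Round(s_2, k_2) = 0xB6
s_4 = Round(s_3, k_3) = 0x4B
s_5 = Round(s_4, k_4) = 0x1F
s_6 = Round(s_5, k_5) = 0x23

0x1F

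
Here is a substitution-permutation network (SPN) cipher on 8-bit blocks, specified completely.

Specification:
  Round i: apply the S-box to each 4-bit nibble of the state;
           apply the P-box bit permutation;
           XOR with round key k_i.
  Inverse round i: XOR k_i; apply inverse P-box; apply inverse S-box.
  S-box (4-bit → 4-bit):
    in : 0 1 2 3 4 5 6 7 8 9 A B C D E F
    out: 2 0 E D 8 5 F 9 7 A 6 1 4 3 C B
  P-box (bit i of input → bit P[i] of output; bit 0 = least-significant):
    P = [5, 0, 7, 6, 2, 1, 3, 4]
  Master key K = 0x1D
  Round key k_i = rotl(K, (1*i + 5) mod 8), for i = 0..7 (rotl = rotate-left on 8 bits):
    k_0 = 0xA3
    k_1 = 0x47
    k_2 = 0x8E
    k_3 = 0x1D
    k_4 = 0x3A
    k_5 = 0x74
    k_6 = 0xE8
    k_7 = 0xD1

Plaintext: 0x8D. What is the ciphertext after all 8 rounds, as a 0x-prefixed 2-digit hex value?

0xEE

s_0 = plaintext = 0x8D
s_1 = Round(s_0, k_0) = 0x8C
s_2 = Round(s_1, k_1) = 0xC9
s_3 = Round(s_2, k_2) = 0xC7
s_4 = Round(s_3, k_3) = 0x75
s_5 = Round(s_4, k_4) = 0x8E
s_6 = Round(s_5, k_5) = 0xBA
s_7 = Round(s_6, k_6) = 0x6D
s_8 = Round(s_7, k_7) = 0xEE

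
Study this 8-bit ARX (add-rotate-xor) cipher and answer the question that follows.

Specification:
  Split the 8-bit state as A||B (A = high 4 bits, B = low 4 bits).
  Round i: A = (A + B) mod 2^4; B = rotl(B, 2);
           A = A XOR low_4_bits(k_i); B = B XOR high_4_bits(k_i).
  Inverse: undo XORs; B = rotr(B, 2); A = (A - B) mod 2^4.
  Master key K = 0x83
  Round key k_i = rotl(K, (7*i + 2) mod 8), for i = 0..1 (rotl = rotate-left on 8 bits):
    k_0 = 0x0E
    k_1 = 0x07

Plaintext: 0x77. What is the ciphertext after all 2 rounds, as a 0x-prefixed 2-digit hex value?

0xA7

s_0 = plaintext = 0x77
s_1 = Round(s_0, k_0) = 0x0D
s_2 = Round(s_1, k_1) = 0xA7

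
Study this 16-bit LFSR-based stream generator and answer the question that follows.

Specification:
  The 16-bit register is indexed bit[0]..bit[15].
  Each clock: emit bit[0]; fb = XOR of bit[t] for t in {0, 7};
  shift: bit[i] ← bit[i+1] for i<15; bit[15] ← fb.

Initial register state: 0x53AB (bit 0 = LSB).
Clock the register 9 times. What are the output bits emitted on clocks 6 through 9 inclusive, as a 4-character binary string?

1011

reg_0 = 0x53AB
clock 1: out=1, reg = 0x29D5
clock 2: out=1, reg = 0x14EA
clock 3: out=0, reg = 0x8A75
clock 4: out=1, reg = 0xC53A
clock 5: out=0, reg = 0x629D
clock 6: out=1, reg = 0x314E
clock 7: out=0, reg = 0x18A7
clock 8: out=1, reg = 0x0C53
clock 9: out=1, reg = 0x8629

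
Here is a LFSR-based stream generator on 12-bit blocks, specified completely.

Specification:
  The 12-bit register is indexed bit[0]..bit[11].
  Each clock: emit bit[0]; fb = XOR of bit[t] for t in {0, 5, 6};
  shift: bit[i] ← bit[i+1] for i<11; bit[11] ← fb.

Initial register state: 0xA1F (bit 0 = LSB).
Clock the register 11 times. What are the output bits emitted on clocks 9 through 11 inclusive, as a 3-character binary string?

010

reg_0 = 0xA1F
clock 1: out=1, reg = 0xD0F
clock 2: out=1, reg = 0xE87
clock 3: out=1, reg = 0xF43
clock 4: out=1, reg = 0x7A1
clock 5: out=1, reg = 0x3D0
clock 6: out=0, reg = 0x9E8
clock 7: out=0, reg = 0x4F4
clock 8: out=0, reg = 0x27A
clock 9: out=0, reg = 0x13D
clock 10: out=1, reg = 0x09E
clock 11: out=0, reg = 0x04F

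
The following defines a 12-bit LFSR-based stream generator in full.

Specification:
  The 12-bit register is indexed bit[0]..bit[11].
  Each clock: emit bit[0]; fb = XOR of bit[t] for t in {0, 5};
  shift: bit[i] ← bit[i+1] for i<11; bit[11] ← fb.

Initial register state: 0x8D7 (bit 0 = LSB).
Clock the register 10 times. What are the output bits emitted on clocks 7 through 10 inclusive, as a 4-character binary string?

reg_0 = 0x8D7
clock 1: out=1, reg = 0xC6B
clock 2: out=1, reg = 0x635
clock 3: out=1, reg = 0x31A
clock 4: out=0, reg = 0x18D
clock 5: out=1, reg = 0x8C6
clock 6: out=0, reg = 0x463
clock 7: out=1, reg = 0x231
clock 8: out=1, reg = 0x118
clock 9: out=0, reg = 0x08C
clock 10: out=0, reg = 0x046

1100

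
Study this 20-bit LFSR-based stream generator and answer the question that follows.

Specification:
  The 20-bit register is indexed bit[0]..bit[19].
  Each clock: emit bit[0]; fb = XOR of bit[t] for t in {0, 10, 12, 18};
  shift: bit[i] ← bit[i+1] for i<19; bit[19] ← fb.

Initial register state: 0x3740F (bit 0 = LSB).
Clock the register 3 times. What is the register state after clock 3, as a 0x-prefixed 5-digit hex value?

reg_0 = 0x3740F
clock 1: out=1, reg = 0x9BA07
clock 2: out=1, reg = 0x4DD03
clock 3: out=1, reg = 0x26E81

0x26E81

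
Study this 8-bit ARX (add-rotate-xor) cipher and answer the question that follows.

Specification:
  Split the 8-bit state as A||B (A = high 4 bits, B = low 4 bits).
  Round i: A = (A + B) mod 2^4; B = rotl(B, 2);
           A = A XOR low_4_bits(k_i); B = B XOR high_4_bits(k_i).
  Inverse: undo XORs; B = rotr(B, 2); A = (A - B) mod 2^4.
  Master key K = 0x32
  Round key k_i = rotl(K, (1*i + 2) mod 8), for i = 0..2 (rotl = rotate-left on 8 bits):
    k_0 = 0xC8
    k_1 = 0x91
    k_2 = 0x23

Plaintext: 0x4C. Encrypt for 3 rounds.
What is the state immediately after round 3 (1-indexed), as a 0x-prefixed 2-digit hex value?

0xFB

s_0 = plaintext = 0x4C
s_1 = Round(s_0, k_0) = 0x8F
s_2 = Round(s_1, k_1) = 0x66
s_3 = Round(s_2, k_2) = 0xFB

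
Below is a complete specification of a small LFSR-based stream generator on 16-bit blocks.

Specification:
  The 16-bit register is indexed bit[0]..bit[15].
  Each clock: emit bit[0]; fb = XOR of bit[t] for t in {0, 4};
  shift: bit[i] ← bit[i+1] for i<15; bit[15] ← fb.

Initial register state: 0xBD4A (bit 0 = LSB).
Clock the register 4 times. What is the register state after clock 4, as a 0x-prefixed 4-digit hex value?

reg_0 = 0xBD4A
clock 1: out=0, reg = 0x5EA5
clock 2: out=1, reg = 0xAF52
clock 3: out=0, reg = 0xD7A9
clock 4: out=1, reg = 0xEBD4

0xEBD4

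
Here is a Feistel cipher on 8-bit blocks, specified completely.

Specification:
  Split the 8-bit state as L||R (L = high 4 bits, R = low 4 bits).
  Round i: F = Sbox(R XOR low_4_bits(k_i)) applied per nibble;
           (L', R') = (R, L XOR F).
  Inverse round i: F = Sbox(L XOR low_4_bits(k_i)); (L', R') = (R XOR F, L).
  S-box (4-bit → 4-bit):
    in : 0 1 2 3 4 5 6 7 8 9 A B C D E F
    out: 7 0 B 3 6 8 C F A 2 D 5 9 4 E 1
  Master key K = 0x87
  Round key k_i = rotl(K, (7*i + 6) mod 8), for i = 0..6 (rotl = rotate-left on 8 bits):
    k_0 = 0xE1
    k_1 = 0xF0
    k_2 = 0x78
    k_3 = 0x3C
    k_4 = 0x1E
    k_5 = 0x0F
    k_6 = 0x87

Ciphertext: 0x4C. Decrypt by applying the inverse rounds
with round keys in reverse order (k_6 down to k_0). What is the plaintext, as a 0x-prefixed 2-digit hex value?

0xF8

s_0 = ciphertext = 0x4C
s_1 = InvRound(s_0, k_6) = 0xF4
s_2 = InvRound(s_1, k_5) = 0x3F
s_3 = InvRound(s_2, k_4) = 0xB3
s_4 = InvRound(s_3, k_3) = 0xCB
s_5 = InvRound(s_4, k_2) = 0xDC
s_6 = InvRound(s_5, k_1) = 0x8D
s_7 = InvRound(s_6, k_0) = 0xF8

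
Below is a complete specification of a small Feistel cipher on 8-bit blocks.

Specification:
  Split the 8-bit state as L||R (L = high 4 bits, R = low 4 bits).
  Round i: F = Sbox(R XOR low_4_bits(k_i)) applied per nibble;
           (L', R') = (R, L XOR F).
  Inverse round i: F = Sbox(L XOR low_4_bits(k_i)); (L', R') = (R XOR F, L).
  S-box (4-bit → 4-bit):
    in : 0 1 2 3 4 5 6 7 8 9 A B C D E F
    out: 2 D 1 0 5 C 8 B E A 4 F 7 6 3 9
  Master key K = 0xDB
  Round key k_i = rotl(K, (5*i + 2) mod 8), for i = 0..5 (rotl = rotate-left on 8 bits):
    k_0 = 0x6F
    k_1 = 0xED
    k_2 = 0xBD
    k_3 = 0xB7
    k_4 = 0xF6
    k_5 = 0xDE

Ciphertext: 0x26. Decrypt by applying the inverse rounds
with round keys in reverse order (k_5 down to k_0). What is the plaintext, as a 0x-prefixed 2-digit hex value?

s_0 = ciphertext = 0x26
s_1 = InvRound(s_0, k_5) = 0x12
s_2 = InvRound(s_1, k_4) = 0x91
s_3 = InvRound(s_2, k_3) = 0x29
s_4 = InvRound(s_3, k_2) = 0x02
s_5 = InvRound(s_4, k_1) = 0x40
s_6 = InvRound(s_5, k_0) = 0xF4

0xF4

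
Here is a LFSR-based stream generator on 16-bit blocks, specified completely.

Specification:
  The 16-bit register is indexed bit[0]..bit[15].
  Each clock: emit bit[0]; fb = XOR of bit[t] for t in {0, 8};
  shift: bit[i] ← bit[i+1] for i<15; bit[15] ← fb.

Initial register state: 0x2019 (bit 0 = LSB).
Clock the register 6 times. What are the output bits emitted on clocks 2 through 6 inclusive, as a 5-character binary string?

00110

reg_0 = 0x2019
clock 1: out=1, reg = 0x900C
clock 2: out=0, reg = 0x4806
clock 3: out=0, reg = 0x2403
clock 4: out=1, reg = 0x9201
clock 5: out=1, reg = 0xC900
clock 6: out=0, reg = 0xE480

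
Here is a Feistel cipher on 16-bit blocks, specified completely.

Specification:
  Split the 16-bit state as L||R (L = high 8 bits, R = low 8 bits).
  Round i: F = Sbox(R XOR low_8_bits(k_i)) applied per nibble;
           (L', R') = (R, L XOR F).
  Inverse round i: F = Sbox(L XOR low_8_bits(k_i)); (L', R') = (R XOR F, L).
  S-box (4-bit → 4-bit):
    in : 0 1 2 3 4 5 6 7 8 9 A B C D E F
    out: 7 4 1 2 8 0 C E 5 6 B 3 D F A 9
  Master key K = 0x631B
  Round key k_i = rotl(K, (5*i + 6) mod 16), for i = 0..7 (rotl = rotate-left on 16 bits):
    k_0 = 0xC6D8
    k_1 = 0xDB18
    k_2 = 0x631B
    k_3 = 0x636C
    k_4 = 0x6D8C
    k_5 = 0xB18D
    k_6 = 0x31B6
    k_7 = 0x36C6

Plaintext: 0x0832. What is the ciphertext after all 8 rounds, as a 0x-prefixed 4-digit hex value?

0x4167

s_0 = plaintext = 0x0832
s_1 = Round(s_0, k_0) = 0x32A3
s_2 = Round(s_1, k_1) = 0xA301
s_3 = Round(s_2, k_2) = 0x01E8
s_4 = Round(s_3, k_3) = 0xE859
s_5 = Round(s_4, k_4) = 0x5918
s_6 = Round(s_5, k_5) = 0x1839
s_7 = Round(s_6, k_6) = 0x3941
s_8 = Round(s_7, k_7) = 0x4167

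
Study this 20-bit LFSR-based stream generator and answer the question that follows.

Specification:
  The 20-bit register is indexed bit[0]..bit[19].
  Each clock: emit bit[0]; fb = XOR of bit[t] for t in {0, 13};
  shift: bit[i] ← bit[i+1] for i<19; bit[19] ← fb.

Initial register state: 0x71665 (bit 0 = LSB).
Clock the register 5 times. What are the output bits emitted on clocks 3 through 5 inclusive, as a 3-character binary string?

100

reg_0 = 0x71665
clock 1: out=1, reg = 0xB8B32
clock 2: out=0, reg = 0x5C599
clock 3: out=1, reg = 0xAE2CC
clock 4: out=0, reg = 0xD7166
clock 5: out=0, reg = 0xEB8B3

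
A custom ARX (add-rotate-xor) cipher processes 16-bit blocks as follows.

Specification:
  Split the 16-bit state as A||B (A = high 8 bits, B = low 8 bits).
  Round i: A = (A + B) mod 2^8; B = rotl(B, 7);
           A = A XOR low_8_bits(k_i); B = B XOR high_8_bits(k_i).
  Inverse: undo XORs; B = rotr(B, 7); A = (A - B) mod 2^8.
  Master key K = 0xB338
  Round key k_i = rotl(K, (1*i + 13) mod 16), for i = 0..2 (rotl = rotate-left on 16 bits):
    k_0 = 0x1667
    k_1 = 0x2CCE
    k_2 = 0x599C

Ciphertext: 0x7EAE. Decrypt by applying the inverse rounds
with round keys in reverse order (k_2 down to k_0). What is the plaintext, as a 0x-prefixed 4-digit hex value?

0xAE23

s_0 = ciphertext = 0x7EAE
s_1 = InvRound(s_0, k_2) = 0xF3EF
s_2 = InvRound(s_1, k_1) = 0xB687
s_3 = InvRound(s_2, k_0) = 0xAE23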